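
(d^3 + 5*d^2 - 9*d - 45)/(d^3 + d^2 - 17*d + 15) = (d + 3)/(d - 1)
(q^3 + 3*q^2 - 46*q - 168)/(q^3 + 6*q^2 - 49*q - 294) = (q + 4)/(q + 7)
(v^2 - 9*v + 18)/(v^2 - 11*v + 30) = (v - 3)/(v - 5)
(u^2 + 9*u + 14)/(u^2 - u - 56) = (u + 2)/(u - 8)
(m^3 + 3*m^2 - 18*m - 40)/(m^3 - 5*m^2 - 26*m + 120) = (m + 2)/(m - 6)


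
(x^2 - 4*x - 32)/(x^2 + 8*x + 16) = (x - 8)/(x + 4)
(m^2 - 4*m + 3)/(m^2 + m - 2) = (m - 3)/(m + 2)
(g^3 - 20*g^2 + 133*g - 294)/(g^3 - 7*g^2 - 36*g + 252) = (g - 7)/(g + 6)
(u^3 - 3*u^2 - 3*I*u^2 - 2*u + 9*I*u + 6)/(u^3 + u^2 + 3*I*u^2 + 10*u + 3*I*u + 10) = (u^2 - u*(3 + I) + 3*I)/(u^2 + u*(1 + 5*I) + 5*I)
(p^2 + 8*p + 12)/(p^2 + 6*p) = (p + 2)/p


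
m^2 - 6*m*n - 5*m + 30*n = (m - 5)*(m - 6*n)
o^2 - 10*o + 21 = (o - 7)*(o - 3)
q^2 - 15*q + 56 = (q - 8)*(q - 7)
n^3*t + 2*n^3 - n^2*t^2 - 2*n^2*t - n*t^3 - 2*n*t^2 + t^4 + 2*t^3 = (-n + t)^2*(n + t)*(t + 2)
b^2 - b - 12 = (b - 4)*(b + 3)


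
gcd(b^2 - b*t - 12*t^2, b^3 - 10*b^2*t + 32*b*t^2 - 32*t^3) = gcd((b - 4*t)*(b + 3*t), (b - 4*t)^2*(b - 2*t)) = -b + 4*t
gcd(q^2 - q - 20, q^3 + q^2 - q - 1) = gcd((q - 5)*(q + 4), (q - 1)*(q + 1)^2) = 1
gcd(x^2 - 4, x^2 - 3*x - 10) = x + 2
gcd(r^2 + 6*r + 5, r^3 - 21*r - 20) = r + 1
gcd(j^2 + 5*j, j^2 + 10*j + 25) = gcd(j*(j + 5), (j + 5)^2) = j + 5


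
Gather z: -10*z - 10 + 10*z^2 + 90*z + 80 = 10*z^2 + 80*z + 70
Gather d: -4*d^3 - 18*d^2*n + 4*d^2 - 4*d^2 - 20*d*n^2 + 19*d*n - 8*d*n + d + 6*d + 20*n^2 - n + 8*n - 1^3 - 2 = -4*d^3 - 18*d^2*n + d*(-20*n^2 + 11*n + 7) + 20*n^2 + 7*n - 3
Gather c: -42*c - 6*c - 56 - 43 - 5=-48*c - 104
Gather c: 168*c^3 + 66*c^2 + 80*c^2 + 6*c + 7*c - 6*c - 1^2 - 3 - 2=168*c^3 + 146*c^2 + 7*c - 6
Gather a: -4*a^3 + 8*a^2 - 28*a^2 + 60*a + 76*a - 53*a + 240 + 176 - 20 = -4*a^3 - 20*a^2 + 83*a + 396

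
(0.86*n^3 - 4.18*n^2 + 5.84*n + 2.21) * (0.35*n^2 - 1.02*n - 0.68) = 0.301*n^5 - 2.3402*n^4 + 5.7228*n^3 - 2.3409*n^2 - 6.2254*n - 1.5028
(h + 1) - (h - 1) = 2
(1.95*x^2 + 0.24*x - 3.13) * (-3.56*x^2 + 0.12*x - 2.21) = -6.942*x^4 - 0.6204*x^3 + 6.8621*x^2 - 0.906*x + 6.9173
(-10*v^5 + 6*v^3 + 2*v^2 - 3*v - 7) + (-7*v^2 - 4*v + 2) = -10*v^5 + 6*v^3 - 5*v^2 - 7*v - 5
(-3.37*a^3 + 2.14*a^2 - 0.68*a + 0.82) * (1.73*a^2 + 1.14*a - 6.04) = -5.8301*a^5 - 0.139599999999999*a^4 + 21.618*a^3 - 12.2822*a^2 + 5.042*a - 4.9528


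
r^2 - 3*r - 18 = (r - 6)*(r + 3)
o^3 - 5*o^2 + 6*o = o*(o - 3)*(o - 2)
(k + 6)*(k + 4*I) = k^2 + 6*k + 4*I*k + 24*I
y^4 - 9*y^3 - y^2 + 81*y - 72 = (y - 8)*(y - 3)*(y - 1)*(y + 3)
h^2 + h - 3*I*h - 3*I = (h + 1)*(h - 3*I)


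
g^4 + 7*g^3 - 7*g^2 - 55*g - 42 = (g - 3)*(g + 1)*(g + 2)*(g + 7)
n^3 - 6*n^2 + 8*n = n*(n - 4)*(n - 2)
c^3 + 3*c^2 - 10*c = c*(c - 2)*(c + 5)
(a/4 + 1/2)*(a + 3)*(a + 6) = a^3/4 + 11*a^2/4 + 9*a + 9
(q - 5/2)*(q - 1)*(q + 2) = q^3 - 3*q^2/2 - 9*q/2 + 5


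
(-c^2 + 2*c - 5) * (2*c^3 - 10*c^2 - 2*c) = -2*c^5 + 14*c^4 - 28*c^3 + 46*c^2 + 10*c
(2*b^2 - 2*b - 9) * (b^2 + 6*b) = 2*b^4 + 10*b^3 - 21*b^2 - 54*b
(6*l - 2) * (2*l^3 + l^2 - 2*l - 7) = 12*l^4 + 2*l^3 - 14*l^2 - 38*l + 14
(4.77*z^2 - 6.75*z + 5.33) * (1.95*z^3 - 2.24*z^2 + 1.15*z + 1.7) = 9.3015*z^5 - 23.8473*z^4 + 30.999*z^3 - 11.5927*z^2 - 5.3455*z + 9.061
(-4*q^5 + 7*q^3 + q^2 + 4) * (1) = -4*q^5 + 7*q^3 + q^2 + 4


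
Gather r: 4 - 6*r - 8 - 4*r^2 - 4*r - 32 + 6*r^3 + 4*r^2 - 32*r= 6*r^3 - 42*r - 36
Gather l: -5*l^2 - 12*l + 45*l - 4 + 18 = -5*l^2 + 33*l + 14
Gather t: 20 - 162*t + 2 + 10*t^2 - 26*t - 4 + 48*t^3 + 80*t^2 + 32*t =48*t^3 + 90*t^2 - 156*t + 18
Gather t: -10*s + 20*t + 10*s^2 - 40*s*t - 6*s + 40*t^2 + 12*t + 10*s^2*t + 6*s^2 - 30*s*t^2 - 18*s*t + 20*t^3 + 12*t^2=16*s^2 - 16*s + 20*t^3 + t^2*(52 - 30*s) + t*(10*s^2 - 58*s + 32)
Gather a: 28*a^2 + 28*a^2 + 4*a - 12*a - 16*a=56*a^2 - 24*a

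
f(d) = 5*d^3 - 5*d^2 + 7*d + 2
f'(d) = 15*d^2 - 10*d + 7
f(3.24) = 142.25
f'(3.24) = 132.06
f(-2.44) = -117.48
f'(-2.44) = 120.70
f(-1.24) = -23.90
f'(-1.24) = 42.46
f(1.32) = 14.03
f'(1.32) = 19.94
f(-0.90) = -12.00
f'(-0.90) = 28.15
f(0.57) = 5.29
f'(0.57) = 6.17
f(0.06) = 2.40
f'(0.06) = 6.45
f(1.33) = 14.23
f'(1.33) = 20.23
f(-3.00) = -199.00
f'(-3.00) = 172.00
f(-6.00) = -1300.00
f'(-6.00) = 607.00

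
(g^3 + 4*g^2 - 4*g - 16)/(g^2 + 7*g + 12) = (g^2 - 4)/(g + 3)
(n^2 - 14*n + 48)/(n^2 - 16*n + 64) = (n - 6)/(n - 8)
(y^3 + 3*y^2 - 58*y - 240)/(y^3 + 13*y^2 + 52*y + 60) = (y - 8)/(y + 2)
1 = 1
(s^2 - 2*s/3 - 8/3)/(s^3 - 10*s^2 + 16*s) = (s + 4/3)/(s*(s - 8))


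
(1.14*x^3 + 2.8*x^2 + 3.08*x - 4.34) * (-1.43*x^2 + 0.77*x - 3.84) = -1.6302*x^5 - 3.1262*x^4 - 6.626*x^3 - 2.1742*x^2 - 15.169*x + 16.6656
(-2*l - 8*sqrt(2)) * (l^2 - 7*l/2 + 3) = -2*l^3 - 8*sqrt(2)*l^2 + 7*l^2 - 6*l + 28*sqrt(2)*l - 24*sqrt(2)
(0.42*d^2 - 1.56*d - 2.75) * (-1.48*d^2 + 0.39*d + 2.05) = -0.6216*d^4 + 2.4726*d^3 + 4.3226*d^2 - 4.2705*d - 5.6375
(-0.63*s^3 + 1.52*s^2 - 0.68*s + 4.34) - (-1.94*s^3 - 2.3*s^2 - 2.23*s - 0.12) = 1.31*s^3 + 3.82*s^2 + 1.55*s + 4.46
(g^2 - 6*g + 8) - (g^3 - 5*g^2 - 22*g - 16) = -g^3 + 6*g^2 + 16*g + 24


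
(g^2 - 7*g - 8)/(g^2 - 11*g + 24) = (g + 1)/(g - 3)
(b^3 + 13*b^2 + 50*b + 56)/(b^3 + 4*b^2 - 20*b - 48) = (b^2 + 11*b + 28)/(b^2 + 2*b - 24)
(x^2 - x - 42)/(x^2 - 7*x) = (x + 6)/x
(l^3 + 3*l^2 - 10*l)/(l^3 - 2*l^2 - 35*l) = (l - 2)/(l - 7)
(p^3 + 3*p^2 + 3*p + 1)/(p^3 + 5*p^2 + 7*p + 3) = (p + 1)/(p + 3)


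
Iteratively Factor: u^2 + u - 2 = (u + 2)*(u - 1)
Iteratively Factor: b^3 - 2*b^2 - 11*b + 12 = (b - 1)*(b^2 - b - 12) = (b - 4)*(b - 1)*(b + 3)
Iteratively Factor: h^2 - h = (h)*(h - 1)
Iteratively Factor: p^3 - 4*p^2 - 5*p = (p - 5)*(p^2 + p) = p*(p - 5)*(p + 1)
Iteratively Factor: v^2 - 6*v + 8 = (v - 4)*(v - 2)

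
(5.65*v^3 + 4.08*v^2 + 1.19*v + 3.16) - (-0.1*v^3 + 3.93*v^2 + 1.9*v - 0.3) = 5.75*v^3 + 0.15*v^2 - 0.71*v + 3.46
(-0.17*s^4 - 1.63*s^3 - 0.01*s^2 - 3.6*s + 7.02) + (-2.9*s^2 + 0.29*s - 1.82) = -0.17*s^4 - 1.63*s^3 - 2.91*s^2 - 3.31*s + 5.2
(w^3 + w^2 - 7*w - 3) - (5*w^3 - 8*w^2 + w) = -4*w^3 + 9*w^2 - 8*w - 3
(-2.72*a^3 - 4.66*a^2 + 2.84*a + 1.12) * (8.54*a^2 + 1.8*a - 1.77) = -23.2288*a^5 - 44.6924*a^4 + 20.68*a^3 + 22.925*a^2 - 3.0108*a - 1.9824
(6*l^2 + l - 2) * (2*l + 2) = 12*l^3 + 14*l^2 - 2*l - 4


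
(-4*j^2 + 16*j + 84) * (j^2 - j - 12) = -4*j^4 + 20*j^3 + 116*j^2 - 276*j - 1008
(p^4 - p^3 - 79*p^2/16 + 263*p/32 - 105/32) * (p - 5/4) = p^5 - 9*p^4/4 - 59*p^3/16 + 921*p^2/64 - 1735*p/128 + 525/128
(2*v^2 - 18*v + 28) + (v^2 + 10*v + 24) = 3*v^2 - 8*v + 52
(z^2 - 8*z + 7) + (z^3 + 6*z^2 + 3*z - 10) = z^3 + 7*z^2 - 5*z - 3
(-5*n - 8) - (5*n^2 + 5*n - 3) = -5*n^2 - 10*n - 5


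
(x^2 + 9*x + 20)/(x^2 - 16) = (x + 5)/(x - 4)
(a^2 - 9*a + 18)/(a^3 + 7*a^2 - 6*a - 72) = (a - 6)/(a^2 + 10*a + 24)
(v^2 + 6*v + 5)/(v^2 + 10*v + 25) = (v + 1)/(v + 5)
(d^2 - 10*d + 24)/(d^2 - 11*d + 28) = (d - 6)/(d - 7)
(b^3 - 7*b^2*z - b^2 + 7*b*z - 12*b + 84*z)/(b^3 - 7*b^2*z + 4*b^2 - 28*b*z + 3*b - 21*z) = (b - 4)/(b + 1)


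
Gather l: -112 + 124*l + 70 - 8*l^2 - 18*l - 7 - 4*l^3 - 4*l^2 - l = -4*l^3 - 12*l^2 + 105*l - 49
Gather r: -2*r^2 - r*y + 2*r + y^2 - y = -2*r^2 + r*(2 - y) + y^2 - y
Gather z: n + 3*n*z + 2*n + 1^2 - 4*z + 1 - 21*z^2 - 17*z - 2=3*n - 21*z^2 + z*(3*n - 21)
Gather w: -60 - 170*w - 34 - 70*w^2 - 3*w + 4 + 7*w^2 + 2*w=-63*w^2 - 171*w - 90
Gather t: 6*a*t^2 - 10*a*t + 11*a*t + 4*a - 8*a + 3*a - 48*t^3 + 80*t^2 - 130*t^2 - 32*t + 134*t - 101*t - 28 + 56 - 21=-a - 48*t^3 + t^2*(6*a - 50) + t*(a + 1) + 7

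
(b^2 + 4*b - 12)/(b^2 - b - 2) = (b + 6)/(b + 1)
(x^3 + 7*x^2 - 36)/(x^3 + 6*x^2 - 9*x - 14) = (x^2 + 9*x + 18)/(x^2 + 8*x + 7)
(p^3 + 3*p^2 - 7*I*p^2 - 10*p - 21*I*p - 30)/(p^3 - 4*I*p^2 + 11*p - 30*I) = (p + 3)/(p + 3*I)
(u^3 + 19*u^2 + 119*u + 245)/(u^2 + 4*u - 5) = (u^2 + 14*u + 49)/(u - 1)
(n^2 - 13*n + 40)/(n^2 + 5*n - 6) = (n^2 - 13*n + 40)/(n^2 + 5*n - 6)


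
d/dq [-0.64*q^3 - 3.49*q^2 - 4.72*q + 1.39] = -1.92*q^2 - 6.98*q - 4.72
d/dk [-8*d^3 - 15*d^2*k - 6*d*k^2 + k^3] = -15*d^2 - 12*d*k + 3*k^2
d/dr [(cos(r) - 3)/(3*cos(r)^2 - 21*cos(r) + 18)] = (cos(r)^2 - 6*cos(r) + 15)*sin(r)/(3*(cos(r)^2 - 7*cos(r) + 6)^2)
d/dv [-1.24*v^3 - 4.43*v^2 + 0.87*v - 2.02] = -3.72*v^2 - 8.86*v + 0.87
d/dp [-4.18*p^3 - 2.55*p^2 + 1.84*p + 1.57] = -12.54*p^2 - 5.1*p + 1.84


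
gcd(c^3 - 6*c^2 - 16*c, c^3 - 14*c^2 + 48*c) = c^2 - 8*c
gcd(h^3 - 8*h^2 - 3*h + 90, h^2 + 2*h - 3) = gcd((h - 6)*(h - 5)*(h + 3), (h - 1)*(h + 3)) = h + 3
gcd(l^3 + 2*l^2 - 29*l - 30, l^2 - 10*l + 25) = l - 5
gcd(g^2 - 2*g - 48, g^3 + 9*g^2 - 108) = g + 6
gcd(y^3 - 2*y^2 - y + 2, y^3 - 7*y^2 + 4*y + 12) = y^2 - y - 2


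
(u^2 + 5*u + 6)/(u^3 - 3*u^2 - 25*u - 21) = (u + 2)/(u^2 - 6*u - 7)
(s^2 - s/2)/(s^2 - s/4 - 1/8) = 4*s/(4*s + 1)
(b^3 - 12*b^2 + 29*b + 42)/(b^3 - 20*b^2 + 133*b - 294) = (b + 1)/(b - 7)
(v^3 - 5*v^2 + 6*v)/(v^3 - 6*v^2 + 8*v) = (v - 3)/(v - 4)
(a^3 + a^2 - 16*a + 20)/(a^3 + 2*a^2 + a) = (a^3 + a^2 - 16*a + 20)/(a*(a^2 + 2*a + 1))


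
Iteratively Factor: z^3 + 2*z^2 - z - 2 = (z - 1)*(z^2 + 3*z + 2) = (z - 1)*(z + 2)*(z + 1)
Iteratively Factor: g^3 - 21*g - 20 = (g - 5)*(g^2 + 5*g + 4) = (g - 5)*(g + 1)*(g + 4)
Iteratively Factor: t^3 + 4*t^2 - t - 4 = (t - 1)*(t^2 + 5*t + 4) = (t - 1)*(t + 1)*(t + 4)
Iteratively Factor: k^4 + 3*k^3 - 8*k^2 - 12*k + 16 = (k + 2)*(k^3 + k^2 - 10*k + 8) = (k - 1)*(k + 2)*(k^2 + 2*k - 8) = (k - 2)*(k - 1)*(k + 2)*(k + 4)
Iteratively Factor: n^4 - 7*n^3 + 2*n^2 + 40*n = (n - 4)*(n^3 - 3*n^2 - 10*n) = (n - 4)*(n + 2)*(n^2 - 5*n) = (n - 5)*(n - 4)*(n + 2)*(n)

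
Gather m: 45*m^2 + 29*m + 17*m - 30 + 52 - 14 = 45*m^2 + 46*m + 8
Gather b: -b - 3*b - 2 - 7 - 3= -4*b - 12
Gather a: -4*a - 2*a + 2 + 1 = 3 - 6*a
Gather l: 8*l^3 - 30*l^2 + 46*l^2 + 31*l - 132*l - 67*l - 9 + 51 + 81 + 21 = 8*l^3 + 16*l^2 - 168*l + 144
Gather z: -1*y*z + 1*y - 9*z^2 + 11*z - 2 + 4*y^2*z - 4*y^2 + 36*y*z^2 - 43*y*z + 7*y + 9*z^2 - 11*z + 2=-4*y^2 + 36*y*z^2 + 8*y + z*(4*y^2 - 44*y)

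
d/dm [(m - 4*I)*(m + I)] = 2*m - 3*I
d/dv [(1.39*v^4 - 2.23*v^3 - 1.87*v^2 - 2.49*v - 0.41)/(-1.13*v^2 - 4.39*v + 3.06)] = (-3.1414*v^5 - 15.7864*v^4 + 36.593*v^3 - 15.0758*v^2 - 12.371*v - 9.4193)/(1.2769*v^4 + 9.9214*v^3 + 12.3565*v^2 - 26.8668*v + 9.3636)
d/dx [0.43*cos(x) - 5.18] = -0.43*sin(x)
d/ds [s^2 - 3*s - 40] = 2*s - 3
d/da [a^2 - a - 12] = 2*a - 1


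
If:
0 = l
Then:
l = 0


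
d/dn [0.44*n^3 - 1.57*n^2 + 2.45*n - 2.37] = 1.32*n^2 - 3.14*n + 2.45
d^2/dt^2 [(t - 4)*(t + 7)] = 2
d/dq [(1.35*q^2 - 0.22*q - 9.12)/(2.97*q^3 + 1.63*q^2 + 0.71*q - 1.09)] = (-4.0095*q^4 + 1.3068*q^3 + 82.5763*q^2 + 26.7882*q + 6.715)/(8.8209*q^6 + 9.6822*q^5 + 6.8743*q^4 - 4.16*q^3 - 3.0493*q^2 - 1.5478*q + 1.1881)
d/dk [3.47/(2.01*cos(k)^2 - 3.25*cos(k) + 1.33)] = (13.9494*cos(k) - 11.2775)*sin(k)/(2.01*cos(k)^2 - 3.25*cos(k) + 1.33)^2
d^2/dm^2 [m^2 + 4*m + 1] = 2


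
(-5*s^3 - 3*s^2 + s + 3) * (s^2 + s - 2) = -5*s^5 - 8*s^4 + 8*s^3 + 10*s^2 + s - 6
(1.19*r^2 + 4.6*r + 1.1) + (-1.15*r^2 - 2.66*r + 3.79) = 0.04*r^2 + 1.94*r + 4.89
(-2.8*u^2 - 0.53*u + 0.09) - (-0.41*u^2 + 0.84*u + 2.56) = -2.39*u^2 - 1.37*u - 2.47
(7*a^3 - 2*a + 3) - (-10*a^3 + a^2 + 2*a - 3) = 17*a^3 - a^2 - 4*a + 6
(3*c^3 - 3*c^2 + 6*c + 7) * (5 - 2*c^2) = -6*c^5 + 6*c^4 + 3*c^3 - 29*c^2 + 30*c + 35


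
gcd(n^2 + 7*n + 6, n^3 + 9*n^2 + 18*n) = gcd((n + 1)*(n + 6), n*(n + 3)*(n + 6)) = n + 6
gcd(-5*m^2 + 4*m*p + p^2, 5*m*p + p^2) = 5*m + p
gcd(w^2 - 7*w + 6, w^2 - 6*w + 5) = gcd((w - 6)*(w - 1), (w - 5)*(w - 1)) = w - 1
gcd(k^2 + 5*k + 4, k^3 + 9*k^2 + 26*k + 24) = k + 4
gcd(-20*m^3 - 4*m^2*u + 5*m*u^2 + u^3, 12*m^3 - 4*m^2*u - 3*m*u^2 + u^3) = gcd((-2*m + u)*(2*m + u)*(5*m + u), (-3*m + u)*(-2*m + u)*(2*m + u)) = -4*m^2 + u^2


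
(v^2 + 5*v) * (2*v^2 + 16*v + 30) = 2*v^4 + 26*v^3 + 110*v^2 + 150*v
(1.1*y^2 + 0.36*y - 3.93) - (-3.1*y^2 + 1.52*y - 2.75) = 4.2*y^2 - 1.16*y - 1.18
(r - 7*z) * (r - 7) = r^2 - 7*r*z - 7*r + 49*z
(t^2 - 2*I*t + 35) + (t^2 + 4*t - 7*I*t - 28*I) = 2*t^2 + 4*t - 9*I*t + 35 - 28*I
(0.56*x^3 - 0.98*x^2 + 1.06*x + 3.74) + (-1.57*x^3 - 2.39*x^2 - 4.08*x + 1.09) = -1.01*x^3 - 3.37*x^2 - 3.02*x + 4.83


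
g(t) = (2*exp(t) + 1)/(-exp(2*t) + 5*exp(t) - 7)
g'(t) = (2*exp(t) + 1)*(2*exp(2*t) - 5*exp(t))/(-exp(2*t) + 5*exp(t) - 7)^2 + 2*exp(t)/(-exp(2*t) + 5*exp(t) - 7)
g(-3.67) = -0.15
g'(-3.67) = -0.01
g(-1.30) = -0.27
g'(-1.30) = -0.15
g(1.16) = -6.02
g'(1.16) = 16.41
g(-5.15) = -0.15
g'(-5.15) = -0.00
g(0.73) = -5.53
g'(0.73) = -14.95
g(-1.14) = -0.30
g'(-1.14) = -0.19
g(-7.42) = -0.14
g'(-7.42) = -0.00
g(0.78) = -6.30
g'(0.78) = -15.40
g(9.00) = 0.00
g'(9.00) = 0.00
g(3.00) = -0.13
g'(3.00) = 0.17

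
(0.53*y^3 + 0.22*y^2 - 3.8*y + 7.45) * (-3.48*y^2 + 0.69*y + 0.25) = -1.8444*y^5 - 0.3999*y^4 + 13.5083*y^3 - 28.493*y^2 + 4.1905*y + 1.8625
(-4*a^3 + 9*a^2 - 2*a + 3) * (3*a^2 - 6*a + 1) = -12*a^5 + 51*a^4 - 64*a^3 + 30*a^2 - 20*a + 3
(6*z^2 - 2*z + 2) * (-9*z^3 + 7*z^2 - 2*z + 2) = -54*z^5 + 60*z^4 - 44*z^3 + 30*z^2 - 8*z + 4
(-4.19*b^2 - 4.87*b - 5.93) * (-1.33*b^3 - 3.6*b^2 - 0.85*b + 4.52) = 5.5727*b^5 + 21.5611*b^4 + 28.9804*b^3 + 6.5487*b^2 - 16.9719*b - 26.8036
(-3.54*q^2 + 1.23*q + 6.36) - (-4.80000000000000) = -3.54*q^2 + 1.23*q + 11.16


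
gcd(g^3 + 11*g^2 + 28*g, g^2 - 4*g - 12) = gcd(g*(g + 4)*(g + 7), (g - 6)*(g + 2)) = 1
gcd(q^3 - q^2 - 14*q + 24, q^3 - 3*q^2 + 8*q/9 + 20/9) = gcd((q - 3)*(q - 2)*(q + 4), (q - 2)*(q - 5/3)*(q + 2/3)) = q - 2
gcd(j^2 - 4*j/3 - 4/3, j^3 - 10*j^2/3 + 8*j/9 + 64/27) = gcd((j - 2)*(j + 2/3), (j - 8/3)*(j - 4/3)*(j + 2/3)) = j + 2/3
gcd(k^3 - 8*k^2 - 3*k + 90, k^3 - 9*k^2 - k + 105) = k^2 - 2*k - 15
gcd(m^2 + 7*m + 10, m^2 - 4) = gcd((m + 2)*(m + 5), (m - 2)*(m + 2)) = m + 2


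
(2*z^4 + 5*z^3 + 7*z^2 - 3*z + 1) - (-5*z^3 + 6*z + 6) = 2*z^4 + 10*z^3 + 7*z^2 - 9*z - 5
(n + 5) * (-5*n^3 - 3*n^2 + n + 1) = -5*n^4 - 28*n^3 - 14*n^2 + 6*n + 5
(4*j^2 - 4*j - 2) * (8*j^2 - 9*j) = 32*j^4 - 68*j^3 + 20*j^2 + 18*j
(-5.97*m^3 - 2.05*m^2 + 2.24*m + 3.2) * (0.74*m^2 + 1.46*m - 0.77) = -4.4178*m^5 - 10.2332*m^4 + 3.2615*m^3 + 7.2169*m^2 + 2.9472*m - 2.464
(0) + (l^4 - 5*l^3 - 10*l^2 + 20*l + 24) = l^4 - 5*l^3 - 10*l^2 + 20*l + 24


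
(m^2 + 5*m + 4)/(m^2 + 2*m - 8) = (m + 1)/(m - 2)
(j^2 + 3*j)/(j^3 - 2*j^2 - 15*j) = 1/(j - 5)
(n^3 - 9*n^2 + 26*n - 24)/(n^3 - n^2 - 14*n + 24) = (n - 4)/(n + 4)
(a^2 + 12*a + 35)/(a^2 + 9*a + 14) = (a + 5)/(a + 2)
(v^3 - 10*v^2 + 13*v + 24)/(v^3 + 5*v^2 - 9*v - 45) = (v^2 - 7*v - 8)/(v^2 + 8*v + 15)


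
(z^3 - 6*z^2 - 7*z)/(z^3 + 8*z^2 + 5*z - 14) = z*(z^2 - 6*z - 7)/(z^3 + 8*z^2 + 5*z - 14)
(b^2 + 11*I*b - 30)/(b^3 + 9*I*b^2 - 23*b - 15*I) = (b + 6*I)/(b^2 + 4*I*b - 3)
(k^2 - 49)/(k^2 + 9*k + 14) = (k - 7)/(k + 2)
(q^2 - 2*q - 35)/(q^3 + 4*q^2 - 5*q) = (q - 7)/(q*(q - 1))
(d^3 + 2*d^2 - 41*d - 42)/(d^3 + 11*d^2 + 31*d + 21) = (d - 6)/(d + 3)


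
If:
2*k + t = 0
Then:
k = -t/2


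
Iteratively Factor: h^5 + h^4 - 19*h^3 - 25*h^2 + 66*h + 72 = (h - 4)*(h^4 + 5*h^3 + h^2 - 21*h - 18) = (h - 4)*(h - 2)*(h^3 + 7*h^2 + 15*h + 9) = (h - 4)*(h - 2)*(h + 1)*(h^2 + 6*h + 9) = (h - 4)*(h - 2)*(h + 1)*(h + 3)*(h + 3)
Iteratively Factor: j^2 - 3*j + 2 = (j - 2)*(j - 1)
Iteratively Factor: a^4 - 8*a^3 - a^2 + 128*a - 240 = (a + 4)*(a^3 - 12*a^2 + 47*a - 60) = (a - 3)*(a + 4)*(a^2 - 9*a + 20) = (a - 5)*(a - 3)*(a + 4)*(a - 4)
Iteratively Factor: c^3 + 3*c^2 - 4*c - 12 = (c + 3)*(c^2 - 4) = (c - 2)*(c + 3)*(c + 2)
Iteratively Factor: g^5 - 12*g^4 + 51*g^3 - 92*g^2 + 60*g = (g - 3)*(g^4 - 9*g^3 + 24*g^2 - 20*g) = g*(g - 3)*(g^3 - 9*g^2 + 24*g - 20) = g*(g - 3)*(g - 2)*(g^2 - 7*g + 10) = g*(g - 5)*(g - 3)*(g - 2)*(g - 2)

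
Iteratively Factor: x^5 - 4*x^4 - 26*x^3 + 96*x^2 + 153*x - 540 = (x - 5)*(x^4 + x^3 - 21*x^2 - 9*x + 108) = (x - 5)*(x + 3)*(x^3 - 2*x^2 - 15*x + 36) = (x - 5)*(x - 3)*(x + 3)*(x^2 + x - 12) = (x - 5)*(x - 3)^2*(x + 3)*(x + 4)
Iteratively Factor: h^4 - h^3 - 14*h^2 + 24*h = (h - 3)*(h^3 + 2*h^2 - 8*h) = (h - 3)*(h + 4)*(h^2 - 2*h) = h*(h - 3)*(h + 4)*(h - 2)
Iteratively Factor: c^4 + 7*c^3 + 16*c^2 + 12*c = (c + 3)*(c^3 + 4*c^2 + 4*c) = (c + 2)*(c + 3)*(c^2 + 2*c) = (c + 2)^2*(c + 3)*(c)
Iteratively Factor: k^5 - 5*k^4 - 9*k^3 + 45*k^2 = (k)*(k^4 - 5*k^3 - 9*k^2 + 45*k) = k^2*(k^3 - 5*k^2 - 9*k + 45) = k^2*(k + 3)*(k^2 - 8*k + 15) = k^2*(k - 5)*(k + 3)*(k - 3)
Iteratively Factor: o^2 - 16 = (o - 4)*(o + 4)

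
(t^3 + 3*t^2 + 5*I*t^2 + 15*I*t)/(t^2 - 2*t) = (t^2 + t*(3 + 5*I) + 15*I)/(t - 2)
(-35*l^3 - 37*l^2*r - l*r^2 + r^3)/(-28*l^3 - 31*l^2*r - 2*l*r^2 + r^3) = (5*l + r)/(4*l + r)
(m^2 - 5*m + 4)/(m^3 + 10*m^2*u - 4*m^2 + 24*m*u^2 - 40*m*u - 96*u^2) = (m - 1)/(m^2 + 10*m*u + 24*u^2)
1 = 1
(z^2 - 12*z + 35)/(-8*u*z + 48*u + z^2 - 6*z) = (-z^2 + 12*z - 35)/(8*u*z - 48*u - z^2 + 6*z)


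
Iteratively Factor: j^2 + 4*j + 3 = (j + 3)*(j + 1)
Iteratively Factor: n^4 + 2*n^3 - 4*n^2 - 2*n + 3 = (n + 3)*(n^3 - n^2 - n + 1) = (n - 1)*(n + 3)*(n^2 - 1) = (n - 1)^2*(n + 3)*(n + 1)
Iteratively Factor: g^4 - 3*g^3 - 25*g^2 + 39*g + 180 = (g - 4)*(g^3 + g^2 - 21*g - 45) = (g - 4)*(g + 3)*(g^2 - 2*g - 15) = (g - 4)*(g + 3)^2*(g - 5)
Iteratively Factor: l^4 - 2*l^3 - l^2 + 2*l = (l - 1)*(l^3 - l^2 - 2*l) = l*(l - 1)*(l^2 - l - 2) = l*(l - 1)*(l + 1)*(l - 2)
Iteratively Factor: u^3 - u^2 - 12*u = (u)*(u^2 - u - 12) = u*(u - 4)*(u + 3)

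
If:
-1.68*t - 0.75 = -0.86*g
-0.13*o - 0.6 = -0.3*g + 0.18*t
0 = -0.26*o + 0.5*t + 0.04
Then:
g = 5.36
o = 4.57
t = 2.30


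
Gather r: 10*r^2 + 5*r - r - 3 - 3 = 10*r^2 + 4*r - 6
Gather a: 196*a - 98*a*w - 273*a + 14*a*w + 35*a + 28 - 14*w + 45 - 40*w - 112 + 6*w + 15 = a*(-84*w - 42) - 48*w - 24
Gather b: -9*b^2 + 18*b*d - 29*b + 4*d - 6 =-9*b^2 + b*(18*d - 29) + 4*d - 6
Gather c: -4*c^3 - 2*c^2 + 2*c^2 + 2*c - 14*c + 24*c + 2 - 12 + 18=-4*c^3 + 12*c + 8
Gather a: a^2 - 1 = a^2 - 1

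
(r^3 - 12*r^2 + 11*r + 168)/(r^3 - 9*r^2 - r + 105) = (r - 8)/(r - 5)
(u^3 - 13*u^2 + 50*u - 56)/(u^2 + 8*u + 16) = (u^3 - 13*u^2 + 50*u - 56)/(u^2 + 8*u + 16)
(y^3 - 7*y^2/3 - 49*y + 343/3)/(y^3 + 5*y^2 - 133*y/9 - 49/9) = 3*(y - 7)/(3*y + 1)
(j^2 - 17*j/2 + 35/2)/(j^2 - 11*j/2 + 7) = (j - 5)/(j - 2)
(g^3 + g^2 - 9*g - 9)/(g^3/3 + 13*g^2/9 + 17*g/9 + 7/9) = 9*(g^2 - 9)/(3*g^2 + 10*g + 7)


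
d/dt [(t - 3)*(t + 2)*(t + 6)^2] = 4*t^3 + 33*t^2 + 36*t - 108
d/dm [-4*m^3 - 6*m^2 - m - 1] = -12*m^2 - 12*m - 1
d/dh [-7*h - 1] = -7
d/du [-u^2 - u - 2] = -2*u - 1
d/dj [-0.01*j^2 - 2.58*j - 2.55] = -0.02*j - 2.58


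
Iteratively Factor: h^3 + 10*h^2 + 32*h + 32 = (h + 2)*(h^2 + 8*h + 16) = (h + 2)*(h + 4)*(h + 4)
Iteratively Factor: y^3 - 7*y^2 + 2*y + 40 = (y - 5)*(y^2 - 2*y - 8) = (y - 5)*(y - 4)*(y + 2)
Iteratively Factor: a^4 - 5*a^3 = (a - 5)*(a^3) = a*(a - 5)*(a^2) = a^2*(a - 5)*(a)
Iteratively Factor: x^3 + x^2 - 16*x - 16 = (x + 1)*(x^2 - 16) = (x - 4)*(x + 1)*(x + 4)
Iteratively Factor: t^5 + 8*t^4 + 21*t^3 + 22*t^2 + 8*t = (t)*(t^4 + 8*t^3 + 21*t^2 + 22*t + 8) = t*(t + 1)*(t^3 + 7*t^2 + 14*t + 8) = t*(t + 1)^2*(t^2 + 6*t + 8) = t*(t + 1)^2*(t + 2)*(t + 4)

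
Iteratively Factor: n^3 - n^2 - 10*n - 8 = (n + 1)*(n^2 - 2*n - 8) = (n + 1)*(n + 2)*(n - 4)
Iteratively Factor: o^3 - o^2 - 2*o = (o + 1)*(o^2 - 2*o) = o*(o + 1)*(o - 2)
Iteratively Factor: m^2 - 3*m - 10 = (m - 5)*(m + 2)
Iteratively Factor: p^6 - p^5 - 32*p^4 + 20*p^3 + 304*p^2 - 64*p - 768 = (p + 3)*(p^5 - 4*p^4 - 20*p^3 + 80*p^2 + 64*p - 256) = (p - 2)*(p + 3)*(p^4 - 2*p^3 - 24*p^2 + 32*p + 128) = (p - 4)*(p - 2)*(p + 3)*(p^3 + 2*p^2 - 16*p - 32) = (p - 4)^2*(p - 2)*(p + 3)*(p^2 + 6*p + 8) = (p - 4)^2*(p - 2)*(p + 3)*(p + 4)*(p + 2)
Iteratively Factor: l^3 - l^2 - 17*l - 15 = (l + 1)*(l^2 - 2*l - 15) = (l + 1)*(l + 3)*(l - 5)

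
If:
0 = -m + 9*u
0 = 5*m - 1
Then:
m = 1/5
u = 1/45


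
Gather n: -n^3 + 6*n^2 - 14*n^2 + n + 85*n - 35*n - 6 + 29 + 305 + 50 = -n^3 - 8*n^2 + 51*n + 378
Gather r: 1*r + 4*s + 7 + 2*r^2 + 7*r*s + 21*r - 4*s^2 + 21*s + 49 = 2*r^2 + r*(7*s + 22) - 4*s^2 + 25*s + 56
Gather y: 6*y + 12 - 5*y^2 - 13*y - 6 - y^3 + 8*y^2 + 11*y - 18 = -y^3 + 3*y^2 + 4*y - 12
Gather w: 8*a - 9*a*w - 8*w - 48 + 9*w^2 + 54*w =8*a + 9*w^2 + w*(46 - 9*a) - 48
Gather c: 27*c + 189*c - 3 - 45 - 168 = 216*c - 216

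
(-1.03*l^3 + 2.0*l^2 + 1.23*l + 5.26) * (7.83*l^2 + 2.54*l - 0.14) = -8.0649*l^5 + 13.0438*l^4 + 14.8551*l^3 + 44.03*l^2 + 13.1882*l - 0.7364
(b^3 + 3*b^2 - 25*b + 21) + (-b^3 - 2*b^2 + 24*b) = b^2 - b + 21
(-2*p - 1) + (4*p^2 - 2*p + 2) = 4*p^2 - 4*p + 1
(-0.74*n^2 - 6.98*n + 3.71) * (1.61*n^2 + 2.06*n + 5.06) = -1.1914*n^4 - 12.7622*n^3 - 12.1501*n^2 - 27.6762*n + 18.7726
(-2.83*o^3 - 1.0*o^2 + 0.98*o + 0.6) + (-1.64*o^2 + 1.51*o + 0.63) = -2.83*o^3 - 2.64*o^2 + 2.49*o + 1.23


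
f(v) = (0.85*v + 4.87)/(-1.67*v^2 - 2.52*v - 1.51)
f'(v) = (0.85*v + 4.87)*(3.34*v + 2.52)/(-1.67*v^2 - 2.52*v - 1.51)^2 + 0.85/(-1.67*v^2 - 2.52*v - 1.51) = (1.4195*v^2 + 16.2658*v + 10.9889)/(2.7889*v^4 + 8.4168*v^3 + 11.3938*v^2 + 7.6104*v + 2.2801)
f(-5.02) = -0.02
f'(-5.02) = -0.04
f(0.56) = -1.55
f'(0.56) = 1.73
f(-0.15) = -4.05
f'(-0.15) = 6.27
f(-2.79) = -0.33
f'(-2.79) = -0.42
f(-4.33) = -0.05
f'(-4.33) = -0.07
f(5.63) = -0.14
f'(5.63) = 0.03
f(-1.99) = -1.02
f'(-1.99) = -1.63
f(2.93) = -0.32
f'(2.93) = 0.13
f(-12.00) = 0.03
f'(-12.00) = 0.00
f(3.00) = -0.31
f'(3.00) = 0.12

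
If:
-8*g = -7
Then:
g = 7/8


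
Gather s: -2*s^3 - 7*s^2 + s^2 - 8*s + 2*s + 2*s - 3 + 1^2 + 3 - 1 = -2*s^3 - 6*s^2 - 4*s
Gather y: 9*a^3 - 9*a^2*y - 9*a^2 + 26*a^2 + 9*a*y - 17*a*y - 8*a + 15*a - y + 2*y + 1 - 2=9*a^3 + 17*a^2 + 7*a + y*(-9*a^2 - 8*a + 1) - 1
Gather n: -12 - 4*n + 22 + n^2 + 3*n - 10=n^2 - n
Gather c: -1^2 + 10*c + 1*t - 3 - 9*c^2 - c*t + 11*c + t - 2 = -9*c^2 + c*(21 - t) + 2*t - 6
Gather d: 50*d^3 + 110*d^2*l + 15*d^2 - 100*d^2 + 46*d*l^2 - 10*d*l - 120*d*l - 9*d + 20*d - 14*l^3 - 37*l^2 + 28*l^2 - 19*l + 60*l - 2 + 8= 50*d^3 + d^2*(110*l - 85) + d*(46*l^2 - 130*l + 11) - 14*l^3 - 9*l^2 + 41*l + 6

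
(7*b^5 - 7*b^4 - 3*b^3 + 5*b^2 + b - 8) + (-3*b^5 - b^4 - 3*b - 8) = 4*b^5 - 8*b^4 - 3*b^3 + 5*b^2 - 2*b - 16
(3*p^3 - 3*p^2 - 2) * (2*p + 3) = 6*p^4 + 3*p^3 - 9*p^2 - 4*p - 6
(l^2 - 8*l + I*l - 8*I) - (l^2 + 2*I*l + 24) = -8*l - I*l - 24 - 8*I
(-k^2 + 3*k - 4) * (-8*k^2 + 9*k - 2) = 8*k^4 - 33*k^3 + 61*k^2 - 42*k + 8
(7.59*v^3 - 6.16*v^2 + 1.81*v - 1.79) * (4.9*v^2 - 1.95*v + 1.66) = 37.191*v^5 - 44.9845*v^4 + 33.4804*v^3 - 22.5261*v^2 + 6.4951*v - 2.9714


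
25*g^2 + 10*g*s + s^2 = (5*g + s)^2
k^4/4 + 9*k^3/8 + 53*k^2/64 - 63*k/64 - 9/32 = (k/4 + 1/2)*(k - 3/4)*(k + 1/4)*(k + 3)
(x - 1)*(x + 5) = x^2 + 4*x - 5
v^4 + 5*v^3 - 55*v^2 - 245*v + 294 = (v - 7)*(v - 1)*(v + 6)*(v + 7)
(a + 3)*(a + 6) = a^2 + 9*a + 18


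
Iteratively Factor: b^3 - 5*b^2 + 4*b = (b)*(b^2 - 5*b + 4) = b*(b - 1)*(b - 4)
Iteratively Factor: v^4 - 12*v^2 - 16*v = (v)*(v^3 - 12*v - 16) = v*(v + 2)*(v^2 - 2*v - 8) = v*(v + 2)^2*(v - 4)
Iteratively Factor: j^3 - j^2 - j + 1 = (j - 1)*(j^2 - 1) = (j - 1)*(j + 1)*(j - 1)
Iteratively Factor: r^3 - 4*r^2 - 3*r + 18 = (r + 2)*(r^2 - 6*r + 9) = (r - 3)*(r + 2)*(r - 3)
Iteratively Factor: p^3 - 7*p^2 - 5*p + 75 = (p + 3)*(p^2 - 10*p + 25) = (p - 5)*(p + 3)*(p - 5)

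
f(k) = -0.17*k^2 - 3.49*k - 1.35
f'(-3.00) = -2.47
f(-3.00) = 7.59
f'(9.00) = -6.55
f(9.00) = -46.53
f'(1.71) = -4.07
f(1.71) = -7.81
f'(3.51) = -4.68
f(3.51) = -15.69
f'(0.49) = -3.66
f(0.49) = -3.10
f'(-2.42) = -2.67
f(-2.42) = 6.10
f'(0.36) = -3.61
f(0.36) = -2.63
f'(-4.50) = -1.96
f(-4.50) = 10.91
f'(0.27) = -3.58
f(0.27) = -2.30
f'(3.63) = -4.72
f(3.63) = -16.26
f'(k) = -0.34*k - 3.49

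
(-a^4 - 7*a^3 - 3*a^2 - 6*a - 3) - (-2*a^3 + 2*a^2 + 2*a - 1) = -a^4 - 5*a^3 - 5*a^2 - 8*a - 2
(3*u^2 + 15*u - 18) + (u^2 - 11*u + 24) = 4*u^2 + 4*u + 6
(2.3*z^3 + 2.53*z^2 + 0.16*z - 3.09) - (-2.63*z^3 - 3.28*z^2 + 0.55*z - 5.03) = 4.93*z^3 + 5.81*z^2 - 0.39*z + 1.94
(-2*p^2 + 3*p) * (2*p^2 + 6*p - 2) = -4*p^4 - 6*p^3 + 22*p^2 - 6*p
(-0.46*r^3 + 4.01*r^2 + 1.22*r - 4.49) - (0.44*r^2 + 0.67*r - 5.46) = -0.46*r^3 + 3.57*r^2 + 0.55*r + 0.97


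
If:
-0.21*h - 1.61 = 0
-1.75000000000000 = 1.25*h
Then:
No Solution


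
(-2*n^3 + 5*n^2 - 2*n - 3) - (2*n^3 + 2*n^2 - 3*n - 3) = -4*n^3 + 3*n^2 + n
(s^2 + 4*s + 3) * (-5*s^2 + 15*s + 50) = -5*s^4 - 5*s^3 + 95*s^2 + 245*s + 150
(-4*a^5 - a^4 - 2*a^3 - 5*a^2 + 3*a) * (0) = 0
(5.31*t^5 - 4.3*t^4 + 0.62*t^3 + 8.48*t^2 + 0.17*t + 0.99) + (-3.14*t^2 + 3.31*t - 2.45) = 5.31*t^5 - 4.3*t^4 + 0.62*t^3 + 5.34*t^2 + 3.48*t - 1.46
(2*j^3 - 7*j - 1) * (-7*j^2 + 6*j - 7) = -14*j^5 + 12*j^4 + 35*j^3 - 35*j^2 + 43*j + 7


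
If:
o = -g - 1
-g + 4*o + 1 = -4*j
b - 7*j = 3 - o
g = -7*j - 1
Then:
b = 3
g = -25/39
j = -2/39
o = -14/39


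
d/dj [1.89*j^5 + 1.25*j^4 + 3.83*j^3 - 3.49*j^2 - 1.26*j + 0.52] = 9.45*j^4 + 5.0*j^3 + 11.49*j^2 - 6.98*j - 1.26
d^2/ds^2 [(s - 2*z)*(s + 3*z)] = 2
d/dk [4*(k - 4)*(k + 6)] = 8*k + 8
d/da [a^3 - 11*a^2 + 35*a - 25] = 3*a^2 - 22*a + 35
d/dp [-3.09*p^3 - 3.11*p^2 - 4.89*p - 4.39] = -9.27*p^2 - 6.22*p - 4.89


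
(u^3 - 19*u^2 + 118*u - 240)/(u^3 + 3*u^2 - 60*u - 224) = (u^2 - 11*u + 30)/(u^2 + 11*u + 28)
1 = 1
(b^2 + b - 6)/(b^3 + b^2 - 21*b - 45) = (b - 2)/(b^2 - 2*b - 15)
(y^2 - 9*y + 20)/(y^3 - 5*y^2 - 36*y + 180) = (y - 4)/(y^2 - 36)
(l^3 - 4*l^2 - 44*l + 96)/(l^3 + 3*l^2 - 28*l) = (l^3 - 4*l^2 - 44*l + 96)/(l*(l^2 + 3*l - 28))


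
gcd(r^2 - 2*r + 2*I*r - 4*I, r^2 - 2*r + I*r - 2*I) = r - 2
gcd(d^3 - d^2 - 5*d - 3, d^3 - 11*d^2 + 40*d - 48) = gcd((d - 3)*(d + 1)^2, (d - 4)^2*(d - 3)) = d - 3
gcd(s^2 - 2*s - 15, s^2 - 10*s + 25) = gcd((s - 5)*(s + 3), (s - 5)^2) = s - 5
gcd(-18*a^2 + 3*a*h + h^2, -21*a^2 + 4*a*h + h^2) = 3*a - h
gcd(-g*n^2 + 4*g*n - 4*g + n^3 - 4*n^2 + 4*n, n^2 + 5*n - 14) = n - 2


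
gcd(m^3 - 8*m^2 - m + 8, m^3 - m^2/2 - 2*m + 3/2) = m - 1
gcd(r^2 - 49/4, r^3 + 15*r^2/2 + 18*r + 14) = r + 7/2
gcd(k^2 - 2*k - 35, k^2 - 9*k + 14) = k - 7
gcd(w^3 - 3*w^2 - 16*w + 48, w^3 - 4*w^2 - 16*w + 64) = w^2 - 16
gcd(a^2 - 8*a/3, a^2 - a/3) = a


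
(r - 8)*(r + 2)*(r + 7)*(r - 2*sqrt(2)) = r^4 - 2*sqrt(2)*r^3 + r^3 - 58*r^2 - 2*sqrt(2)*r^2 - 112*r + 116*sqrt(2)*r + 224*sqrt(2)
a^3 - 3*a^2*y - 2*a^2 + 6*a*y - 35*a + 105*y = (a - 7)*(a + 5)*(a - 3*y)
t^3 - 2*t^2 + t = t*(t - 1)^2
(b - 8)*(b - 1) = b^2 - 9*b + 8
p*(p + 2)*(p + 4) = p^3 + 6*p^2 + 8*p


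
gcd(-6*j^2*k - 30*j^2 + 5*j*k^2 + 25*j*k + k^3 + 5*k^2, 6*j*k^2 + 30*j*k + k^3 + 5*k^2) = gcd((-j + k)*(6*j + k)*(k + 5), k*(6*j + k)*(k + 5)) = 6*j*k + 30*j + k^2 + 5*k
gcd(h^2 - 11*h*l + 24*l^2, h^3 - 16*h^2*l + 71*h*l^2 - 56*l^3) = h - 8*l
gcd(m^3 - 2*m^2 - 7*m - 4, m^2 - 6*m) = 1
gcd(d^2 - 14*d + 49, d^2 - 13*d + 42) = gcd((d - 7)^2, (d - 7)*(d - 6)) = d - 7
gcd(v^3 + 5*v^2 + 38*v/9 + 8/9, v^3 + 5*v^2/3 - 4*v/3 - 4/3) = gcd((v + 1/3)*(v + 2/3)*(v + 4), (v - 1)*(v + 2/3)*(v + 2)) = v + 2/3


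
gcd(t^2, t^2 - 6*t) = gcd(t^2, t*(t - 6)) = t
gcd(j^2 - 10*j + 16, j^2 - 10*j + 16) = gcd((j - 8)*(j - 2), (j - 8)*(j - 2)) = j^2 - 10*j + 16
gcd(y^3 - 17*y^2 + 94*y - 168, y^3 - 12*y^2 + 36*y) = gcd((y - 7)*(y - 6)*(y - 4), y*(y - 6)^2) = y - 6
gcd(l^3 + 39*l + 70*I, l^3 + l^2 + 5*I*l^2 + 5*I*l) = l + 5*I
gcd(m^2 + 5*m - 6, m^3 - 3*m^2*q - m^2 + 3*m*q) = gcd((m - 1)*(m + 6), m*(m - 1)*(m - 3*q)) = m - 1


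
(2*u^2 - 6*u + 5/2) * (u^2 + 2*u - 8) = 2*u^4 - 2*u^3 - 51*u^2/2 + 53*u - 20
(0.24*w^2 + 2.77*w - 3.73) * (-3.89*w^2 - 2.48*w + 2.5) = -0.9336*w^4 - 11.3705*w^3 + 8.2401*w^2 + 16.1754*w - 9.325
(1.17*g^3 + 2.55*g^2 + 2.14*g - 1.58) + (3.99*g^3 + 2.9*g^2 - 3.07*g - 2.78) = 5.16*g^3 + 5.45*g^2 - 0.93*g - 4.36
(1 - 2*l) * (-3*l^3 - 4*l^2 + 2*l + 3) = 6*l^4 + 5*l^3 - 8*l^2 - 4*l + 3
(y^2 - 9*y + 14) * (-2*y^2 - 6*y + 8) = -2*y^4 + 12*y^3 + 34*y^2 - 156*y + 112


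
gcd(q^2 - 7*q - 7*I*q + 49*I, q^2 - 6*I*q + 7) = q - 7*I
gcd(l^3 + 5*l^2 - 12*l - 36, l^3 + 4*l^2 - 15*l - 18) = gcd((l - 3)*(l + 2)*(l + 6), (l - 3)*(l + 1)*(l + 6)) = l^2 + 3*l - 18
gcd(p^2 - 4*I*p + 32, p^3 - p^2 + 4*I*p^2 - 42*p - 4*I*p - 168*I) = p + 4*I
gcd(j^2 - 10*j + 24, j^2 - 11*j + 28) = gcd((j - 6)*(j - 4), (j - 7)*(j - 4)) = j - 4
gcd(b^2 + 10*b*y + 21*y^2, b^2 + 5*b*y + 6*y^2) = b + 3*y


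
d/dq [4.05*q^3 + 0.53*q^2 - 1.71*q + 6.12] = 12.15*q^2 + 1.06*q - 1.71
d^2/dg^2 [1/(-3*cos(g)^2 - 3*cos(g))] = (4*(1 - cos(2*g))^2 - 15*cos(g) + 6*cos(2*g) + 3*cos(3*g) - 18)/(12*(cos(g) + 1)^3*cos(g)^3)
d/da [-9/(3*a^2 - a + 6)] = 9*(6*a - 1)/(3*a^2 - a + 6)^2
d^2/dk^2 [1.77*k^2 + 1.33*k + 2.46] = 3.54000000000000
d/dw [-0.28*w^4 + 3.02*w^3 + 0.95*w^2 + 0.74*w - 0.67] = -1.12*w^3 + 9.06*w^2 + 1.9*w + 0.74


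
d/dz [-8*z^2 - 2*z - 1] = -16*z - 2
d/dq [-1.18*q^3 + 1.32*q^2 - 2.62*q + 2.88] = -3.54*q^2 + 2.64*q - 2.62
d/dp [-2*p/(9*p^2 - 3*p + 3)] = 2*(3*p^2 - 1)/(3*(9*p^4 - 6*p^3 + 7*p^2 - 2*p + 1))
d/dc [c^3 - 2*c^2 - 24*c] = 3*c^2 - 4*c - 24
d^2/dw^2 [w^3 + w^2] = 6*w + 2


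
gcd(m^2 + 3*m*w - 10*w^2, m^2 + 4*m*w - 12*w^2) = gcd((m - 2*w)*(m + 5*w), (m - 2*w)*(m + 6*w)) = -m + 2*w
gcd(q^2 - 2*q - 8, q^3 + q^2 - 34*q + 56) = q - 4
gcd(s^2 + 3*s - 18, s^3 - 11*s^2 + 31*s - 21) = s - 3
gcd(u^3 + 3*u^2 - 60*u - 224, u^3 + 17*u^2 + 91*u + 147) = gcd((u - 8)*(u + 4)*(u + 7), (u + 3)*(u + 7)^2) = u + 7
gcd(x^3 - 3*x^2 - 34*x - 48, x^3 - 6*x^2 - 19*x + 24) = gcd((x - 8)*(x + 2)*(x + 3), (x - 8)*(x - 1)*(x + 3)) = x^2 - 5*x - 24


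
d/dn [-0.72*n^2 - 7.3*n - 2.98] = -1.44*n - 7.3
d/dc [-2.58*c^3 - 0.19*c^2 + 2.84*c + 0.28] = -7.74*c^2 - 0.38*c + 2.84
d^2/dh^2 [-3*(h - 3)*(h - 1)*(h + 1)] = 18 - 18*h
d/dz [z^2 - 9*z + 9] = 2*z - 9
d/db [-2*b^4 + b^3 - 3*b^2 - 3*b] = -8*b^3 + 3*b^2 - 6*b - 3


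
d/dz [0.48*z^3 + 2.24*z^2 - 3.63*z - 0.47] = 1.44*z^2 + 4.48*z - 3.63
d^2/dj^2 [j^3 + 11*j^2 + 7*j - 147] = 6*j + 22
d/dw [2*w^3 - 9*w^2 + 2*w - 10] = 6*w^2 - 18*w + 2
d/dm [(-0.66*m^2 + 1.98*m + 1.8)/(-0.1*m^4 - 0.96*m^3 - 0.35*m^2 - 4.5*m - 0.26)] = (-0.132*m^5 - 0.0395999999999999*m^4 + 4.5216*m^3 + 8.847*m^2 + 1.6032*m + 7.5852)/(0.01*m^8 + 0.192*m^7 + 0.9916*m^6 + 1.572*m^5 + 8.8145*m^4 + 3.6492*m^3 + 20.432*m^2 + 2.34*m + 0.0676)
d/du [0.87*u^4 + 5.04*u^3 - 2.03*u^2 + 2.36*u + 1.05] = 3.48*u^3 + 15.12*u^2 - 4.06*u + 2.36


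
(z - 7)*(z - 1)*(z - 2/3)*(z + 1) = z^4 - 23*z^3/3 + 11*z^2/3 + 23*z/3 - 14/3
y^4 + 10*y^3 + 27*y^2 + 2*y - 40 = (y - 1)*(y + 2)*(y + 4)*(y + 5)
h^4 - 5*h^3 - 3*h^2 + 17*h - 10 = (h - 5)*(h - 1)^2*(h + 2)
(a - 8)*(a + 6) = a^2 - 2*a - 48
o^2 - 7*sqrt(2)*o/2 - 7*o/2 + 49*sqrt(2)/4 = (o - 7/2)*(o - 7*sqrt(2)/2)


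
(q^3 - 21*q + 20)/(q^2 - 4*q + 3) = (q^2 + q - 20)/(q - 3)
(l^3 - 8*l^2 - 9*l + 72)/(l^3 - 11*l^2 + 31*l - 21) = (l^2 - 5*l - 24)/(l^2 - 8*l + 7)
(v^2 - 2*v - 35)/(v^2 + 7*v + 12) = (v^2 - 2*v - 35)/(v^2 + 7*v + 12)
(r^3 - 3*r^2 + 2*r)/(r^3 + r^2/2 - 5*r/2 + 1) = 2*r*(r - 2)/(2*r^2 + 3*r - 2)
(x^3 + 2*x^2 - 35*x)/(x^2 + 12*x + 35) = x*(x - 5)/(x + 5)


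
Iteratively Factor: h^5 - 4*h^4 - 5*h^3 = (h + 1)*(h^4 - 5*h^3) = (h - 5)*(h + 1)*(h^3) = h*(h - 5)*(h + 1)*(h^2) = h^2*(h - 5)*(h + 1)*(h)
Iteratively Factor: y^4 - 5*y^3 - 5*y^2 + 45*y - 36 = (y + 3)*(y^3 - 8*y^2 + 19*y - 12) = (y - 3)*(y + 3)*(y^2 - 5*y + 4) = (y - 4)*(y - 3)*(y + 3)*(y - 1)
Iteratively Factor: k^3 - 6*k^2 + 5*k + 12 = (k - 4)*(k^2 - 2*k - 3) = (k - 4)*(k - 3)*(k + 1)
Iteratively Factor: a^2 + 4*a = (a)*(a + 4)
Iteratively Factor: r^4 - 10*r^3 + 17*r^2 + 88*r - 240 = (r + 3)*(r^3 - 13*r^2 + 56*r - 80) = (r - 4)*(r + 3)*(r^2 - 9*r + 20) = (r - 5)*(r - 4)*(r + 3)*(r - 4)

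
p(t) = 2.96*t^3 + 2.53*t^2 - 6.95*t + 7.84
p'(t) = 8.88*t^2 + 5.06*t - 6.95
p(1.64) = 16.30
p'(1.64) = 25.23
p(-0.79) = 13.45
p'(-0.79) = -5.41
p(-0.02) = 7.98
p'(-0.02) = -7.05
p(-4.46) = -173.44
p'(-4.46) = 147.12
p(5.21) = 458.91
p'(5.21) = 260.45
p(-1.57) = 13.53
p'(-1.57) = 6.99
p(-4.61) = -196.35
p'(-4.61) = 158.44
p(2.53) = 54.39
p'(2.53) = 62.69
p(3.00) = 89.68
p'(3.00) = 88.15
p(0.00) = 7.84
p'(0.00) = -6.95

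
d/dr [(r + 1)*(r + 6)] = 2*r + 7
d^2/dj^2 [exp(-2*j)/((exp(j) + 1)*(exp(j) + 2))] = (16*exp(4*j) + 69*exp(3*j) + 105*exp(2*j) + 66*exp(j) + 16)*exp(-2*j)/(exp(6*j) + 9*exp(5*j) + 33*exp(4*j) + 63*exp(3*j) + 66*exp(2*j) + 36*exp(j) + 8)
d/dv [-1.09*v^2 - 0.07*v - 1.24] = -2.18*v - 0.07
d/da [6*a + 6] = 6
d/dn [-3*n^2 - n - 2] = -6*n - 1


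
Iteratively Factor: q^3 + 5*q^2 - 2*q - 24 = (q - 2)*(q^2 + 7*q + 12) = (q - 2)*(q + 4)*(q + 3)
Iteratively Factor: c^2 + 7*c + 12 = (c + 4)*(c + 3)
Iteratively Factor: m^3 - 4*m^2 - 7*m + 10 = (m - 5)*(m^2 + m - 2) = (m - 5)*(m - 1)*(m + 2)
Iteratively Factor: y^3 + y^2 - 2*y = (y + 2)*(y^2 - y) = y*(y + 2)*(y - 1)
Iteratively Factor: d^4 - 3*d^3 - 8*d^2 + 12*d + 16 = (d - 2)*(d^3 - d^2 - 10*d - 8) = (d - 4)*(d - 2)*(d^2 + 3*d + 2) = (d - 4)*(d - 2)*(d + 2)*(d + 1)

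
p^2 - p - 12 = (p - 4)*(p + 3)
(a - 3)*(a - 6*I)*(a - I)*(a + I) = a^4 - 3*a^3 - 6*I*a^3 + a^2 + 18*I*a^2 - 3*a - 6*I*a + 18*I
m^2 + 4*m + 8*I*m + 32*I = (m + 4)*(m + 8*I)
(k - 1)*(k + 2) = k^2 + k - 2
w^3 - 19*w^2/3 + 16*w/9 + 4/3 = (w - 6)*(w - 2/3)*(w + 1/3)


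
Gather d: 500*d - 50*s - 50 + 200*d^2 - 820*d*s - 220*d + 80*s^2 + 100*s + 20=200*d^2 + d*(280 - 820*s) + 80*s^2 + 50*s - 30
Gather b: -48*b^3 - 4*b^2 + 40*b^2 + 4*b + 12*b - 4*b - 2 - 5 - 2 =-48*b^3 + 36*b^2 + 12*b - 9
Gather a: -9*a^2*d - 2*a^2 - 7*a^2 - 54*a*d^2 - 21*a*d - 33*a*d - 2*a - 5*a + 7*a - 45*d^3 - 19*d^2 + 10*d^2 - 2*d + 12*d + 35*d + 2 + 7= a^2*(-9*d - 9) + a*(-54*d^2 - 54*d) - 45*d^3 - 9*d^2 + 45*d + 9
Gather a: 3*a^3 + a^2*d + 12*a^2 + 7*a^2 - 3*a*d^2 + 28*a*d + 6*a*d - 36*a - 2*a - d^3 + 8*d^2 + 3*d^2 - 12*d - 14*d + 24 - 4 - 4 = 3*a^3 + a^2*(d + 19) + a*(-3*d^2 + 34*d - 38) - d^3 + 11*d^2 - 26*d + 16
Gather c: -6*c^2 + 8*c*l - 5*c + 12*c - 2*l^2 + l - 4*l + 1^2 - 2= -6*c^2 + c*(8*l + 7) - 2*l^2 - 3*l - 1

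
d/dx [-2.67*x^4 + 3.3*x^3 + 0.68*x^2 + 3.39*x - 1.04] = -10.68*x^3 + 9.9*x^2 + 1.36*x + 3.39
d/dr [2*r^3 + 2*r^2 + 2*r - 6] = 6*r^2 + 4*r + 2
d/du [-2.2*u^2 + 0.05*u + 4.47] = 0.05 - 4.4*u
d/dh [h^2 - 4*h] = 2*h - 4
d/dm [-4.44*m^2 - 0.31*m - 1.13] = -8.88*m - 0.31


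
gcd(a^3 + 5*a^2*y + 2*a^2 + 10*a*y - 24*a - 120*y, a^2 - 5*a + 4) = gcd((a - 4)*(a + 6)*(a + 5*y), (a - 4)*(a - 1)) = a - 4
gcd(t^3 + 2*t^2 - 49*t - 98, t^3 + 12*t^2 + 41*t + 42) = t^2 + 9*t + 14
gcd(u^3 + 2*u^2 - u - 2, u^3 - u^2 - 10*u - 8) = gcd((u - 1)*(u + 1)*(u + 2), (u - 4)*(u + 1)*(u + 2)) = u^2 + 3*u + 2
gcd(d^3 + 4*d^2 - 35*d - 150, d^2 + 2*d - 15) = d + 5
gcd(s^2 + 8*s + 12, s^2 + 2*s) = s + 2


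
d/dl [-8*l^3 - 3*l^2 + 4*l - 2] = -24*l^2 - 6*l + 4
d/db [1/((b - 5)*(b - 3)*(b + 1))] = (-(b - 5)*(b - 3) - (b - 5)*(b + 1) - (b - 3)*(b + 1))/((b - 5)^2*(b - 3)^2*(b + 1)^2)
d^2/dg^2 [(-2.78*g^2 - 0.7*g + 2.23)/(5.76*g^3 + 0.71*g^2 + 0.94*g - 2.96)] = (-184.467456*g^6 - 139.34592*g^5 + 960.968448*g^4 - 507.06834*g^3 - 99.081798*g^2 + 228.22674*g - 39.295864)/(191.102976*g^9 + 70.668288*g^8 + 102.27168*g^7 - 271.193833*g^6 - 55.941126*g^5 - 98.754084*g^4 + 140.378008*g^3 + 10.81584*g^2 + 24.707712*g - 25.934336)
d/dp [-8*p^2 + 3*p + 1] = 3 - 16*p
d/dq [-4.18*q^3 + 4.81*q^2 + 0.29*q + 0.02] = -12.54*q^2 + 9.62*q + 0.29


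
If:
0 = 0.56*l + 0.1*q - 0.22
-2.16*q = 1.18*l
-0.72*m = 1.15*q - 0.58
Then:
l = 0.44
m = 1.19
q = -0.24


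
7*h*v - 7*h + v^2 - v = (7*h + v)*(v - 1)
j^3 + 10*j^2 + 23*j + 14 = (j + 1)*(j + 2)*(j + 7)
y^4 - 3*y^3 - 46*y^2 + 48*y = y*(y - 8)*(y - 1)*(y + 6)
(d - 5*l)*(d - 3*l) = d^2 - 8*d*l + 15*l^2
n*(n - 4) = n^2 - 4*n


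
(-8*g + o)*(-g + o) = 8*g^2 - 9*g*o + o^2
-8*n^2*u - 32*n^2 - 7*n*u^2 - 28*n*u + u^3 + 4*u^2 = (-8*n + u)*(n + u)*(u + 4)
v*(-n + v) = -n*v + v^2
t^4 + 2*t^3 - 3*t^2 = t^2*(t - 1)*(t + 3)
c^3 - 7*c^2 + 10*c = c*(c - 5)*(c - 2)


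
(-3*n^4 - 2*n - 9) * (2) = -6*n^4 - 4*n - 18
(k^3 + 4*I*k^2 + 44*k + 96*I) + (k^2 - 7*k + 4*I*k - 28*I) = k^3 + k^2 + 4*I*k^2 + 37*k + 4*I*k + 68*I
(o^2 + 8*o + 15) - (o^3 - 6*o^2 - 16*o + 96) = -o^3 + 7*o^2 + 24*o - 81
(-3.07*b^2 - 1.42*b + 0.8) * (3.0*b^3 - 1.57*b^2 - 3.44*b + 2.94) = -9.21*b^5 + 0.5599*b^4 + 15.1902*b^3 - 5.397*b^2 - 6.9268*b + 2.352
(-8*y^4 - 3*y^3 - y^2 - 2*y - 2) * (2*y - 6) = -16*y^5 + 42*y^4 + 16*y^3 + 2*y^2 + 8*y + 12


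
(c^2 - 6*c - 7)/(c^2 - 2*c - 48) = (-c^2 + 6*c + 7)/(-c^2 + 2*c + 48)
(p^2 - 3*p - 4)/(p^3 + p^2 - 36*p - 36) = (p - 4)/(p^2 - 36)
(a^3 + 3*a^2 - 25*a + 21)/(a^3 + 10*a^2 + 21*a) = (a^2 - 4*a + 3)/(a*(a + 3))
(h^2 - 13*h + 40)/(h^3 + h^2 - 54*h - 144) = (h - 5)/(h^2 + 9*h + 18)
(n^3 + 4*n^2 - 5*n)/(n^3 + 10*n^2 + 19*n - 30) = n/(n + 6)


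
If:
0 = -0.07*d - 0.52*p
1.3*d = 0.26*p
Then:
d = 0.00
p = 0.00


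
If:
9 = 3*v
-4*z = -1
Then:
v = 3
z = 1/4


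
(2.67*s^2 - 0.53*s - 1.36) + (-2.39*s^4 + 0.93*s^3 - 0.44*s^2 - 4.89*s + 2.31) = -2.39*s^4 + 0.93*s^3 + 2.23*s^2 - 5.42*s + 0.95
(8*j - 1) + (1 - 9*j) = -j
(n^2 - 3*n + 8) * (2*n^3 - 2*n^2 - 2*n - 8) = 2*n^5 - 8*n^4 + 20*n^3 - 18*n^2 + 8*n - 64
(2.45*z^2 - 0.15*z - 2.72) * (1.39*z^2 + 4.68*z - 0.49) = 3.4055*z^4 + 11.2575*z^3 - 5.6833*z^2 - 12.6561*z + 1.3328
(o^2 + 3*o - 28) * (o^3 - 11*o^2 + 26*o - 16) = o^5 - 8*o^4 - 35*o^3 + 370*o^2 - 776*o + 448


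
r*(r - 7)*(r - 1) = r^3 - 8*r^2 + 7*r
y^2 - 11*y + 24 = (y - 8)*(y - 3)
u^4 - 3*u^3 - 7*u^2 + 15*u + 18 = (u - 3)^2*(u + 1)*(u + 2)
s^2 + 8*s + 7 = (s + 1)*(s + 7)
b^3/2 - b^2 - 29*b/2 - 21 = (b/2 + 1)*(b - 7)*(b + 3)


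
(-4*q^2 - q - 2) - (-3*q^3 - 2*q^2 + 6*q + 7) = 3*q^3 - 2*q^2 - 7*q - 9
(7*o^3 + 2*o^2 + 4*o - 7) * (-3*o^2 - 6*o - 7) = -21*o^5 - 48*o^4 - 73*o^3 - 17*o^2 + 14*o + 49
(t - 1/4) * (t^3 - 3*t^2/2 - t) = t^4 - 7*t^3/4 - 5*t^2/8 + t/4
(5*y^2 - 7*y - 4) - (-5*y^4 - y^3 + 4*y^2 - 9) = 5*y^4 + y^3 + y^2 - 7*y + 5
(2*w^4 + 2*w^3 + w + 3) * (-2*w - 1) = -4*w^5 - 6*w^4 - 2*w^3 - 2*w^2 - 7*w - 3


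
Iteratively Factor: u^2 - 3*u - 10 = (u + 2)*(u - 5)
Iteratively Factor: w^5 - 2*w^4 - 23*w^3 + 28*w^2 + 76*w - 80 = (w - 1)*(w^4 - w^3 - 24*w^2 + 4*w + 80) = (w - 5)*(w - 1)*(w^3 + 4*w^2 - 4*w - 16) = (w - 5)*(w - 1)*(w + 4)*(w^2 - 4) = (w - 5)*(w - 1)*(w + 2)*(w + 4)*(w - 2)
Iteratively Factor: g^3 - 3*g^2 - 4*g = (g + 1)*(g^2 - 4*g) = (g - 4)*(g + 1)*(g)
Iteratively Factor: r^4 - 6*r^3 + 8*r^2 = (r)*(r^3 - 6*r^2 + 8*r) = r^2*(r^2 - 6*r + 8) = r^2*(r - 4)*(r - 2)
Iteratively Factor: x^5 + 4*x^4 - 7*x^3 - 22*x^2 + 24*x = (x - 1)*(x^4 + 5*x^3 - 2*x^2 - 24*x) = x*(x - 1)*(x^3 + 5*x^2 - 2*x - 24) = x*(x - 1)*(x + 3)*(x^2 + 2*x - 8) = x*(x - 1)*(x + 3)*(x + 4)*(x - 2)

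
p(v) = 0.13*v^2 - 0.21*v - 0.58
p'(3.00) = 0.57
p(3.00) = -0.04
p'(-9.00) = -2.55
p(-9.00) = 11.84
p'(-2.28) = -0.80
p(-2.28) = 0.57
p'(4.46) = 0.95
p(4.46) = 1.07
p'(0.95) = 0.04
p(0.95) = -0.66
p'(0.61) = -0.05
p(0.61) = -0.66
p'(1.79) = 0.26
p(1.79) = -0.54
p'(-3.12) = -1.02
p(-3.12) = 1.34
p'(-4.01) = -1.25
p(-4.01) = 2.35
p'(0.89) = 0.02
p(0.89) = -0.66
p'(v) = 0.26*v - 0.21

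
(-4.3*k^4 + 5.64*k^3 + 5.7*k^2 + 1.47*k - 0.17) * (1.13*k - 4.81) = -4.859*k^5 + 27.0562*k^4 - 20.6874*k^3 - 25.7559*k^2 - 7.2628*k + 0.8177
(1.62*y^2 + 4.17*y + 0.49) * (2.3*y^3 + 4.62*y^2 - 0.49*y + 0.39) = 3.726*y^5 + 17.0754*y^4 + 19.5986*y^3 + 0.8523*y^2 + 1.3862*y + 0.1911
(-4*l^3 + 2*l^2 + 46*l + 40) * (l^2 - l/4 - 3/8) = -4*l^5 + 3*l^4 + 47*l^3 + 111*l^2/4 - 109*l/4 - 15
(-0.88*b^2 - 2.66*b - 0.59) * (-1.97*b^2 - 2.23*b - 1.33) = 1.7336*b^4 + 7.2026*b^3 + 8.2645*b^2 + 4.8535*b + 0.7847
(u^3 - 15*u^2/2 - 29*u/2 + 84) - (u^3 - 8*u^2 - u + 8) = u^2/2 - 27*u/2 + 76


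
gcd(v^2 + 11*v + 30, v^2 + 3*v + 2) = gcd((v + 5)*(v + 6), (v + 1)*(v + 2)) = 1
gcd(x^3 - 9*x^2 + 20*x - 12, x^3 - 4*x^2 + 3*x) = x - 1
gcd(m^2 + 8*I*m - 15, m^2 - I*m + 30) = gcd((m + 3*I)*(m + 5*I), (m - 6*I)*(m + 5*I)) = m + 5*I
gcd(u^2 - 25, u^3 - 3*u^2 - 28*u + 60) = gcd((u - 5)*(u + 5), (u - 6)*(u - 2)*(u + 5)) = u + 5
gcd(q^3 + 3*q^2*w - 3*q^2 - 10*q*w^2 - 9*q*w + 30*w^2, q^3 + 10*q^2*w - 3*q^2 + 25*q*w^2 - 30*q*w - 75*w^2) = q^2 + 5*q*w - 3*q - 15*w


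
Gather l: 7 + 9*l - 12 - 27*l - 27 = -18*l - 32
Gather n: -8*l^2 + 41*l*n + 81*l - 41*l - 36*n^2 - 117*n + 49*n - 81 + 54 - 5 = -8*l^2 + 40*l - 36*n^2 + n*(41*l - 68) - 32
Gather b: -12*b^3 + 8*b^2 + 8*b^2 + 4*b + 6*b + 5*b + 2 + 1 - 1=-12*b^3 + 16*b^2 + 15*b + 2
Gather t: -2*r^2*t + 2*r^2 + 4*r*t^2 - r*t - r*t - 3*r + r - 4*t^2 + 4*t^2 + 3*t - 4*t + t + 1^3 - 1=2*r^2 + 4*r*t^2 - 2*r + t*(-2*r^2 - 2*r)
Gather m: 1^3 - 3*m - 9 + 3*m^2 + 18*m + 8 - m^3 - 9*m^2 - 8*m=-m^3 - 6*m^2 + 7*m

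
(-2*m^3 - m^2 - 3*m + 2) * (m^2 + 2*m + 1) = -2*m^5 - 5*m^4 - 7*m^3 - 5*m^2 + m + 2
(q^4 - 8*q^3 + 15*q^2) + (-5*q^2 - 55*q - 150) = q^4 - 8*q^3 + 10*q^2 - 55*q - 150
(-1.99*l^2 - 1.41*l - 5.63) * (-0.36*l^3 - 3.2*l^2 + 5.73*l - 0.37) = 0.7164*l^5 + 6.8756*l^4 - 4.8639*l^3 + 10.673*l^2 - 31.7382*l + 2.0831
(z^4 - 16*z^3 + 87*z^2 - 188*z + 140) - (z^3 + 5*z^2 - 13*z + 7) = z^4 - 17*z^3 + 82*z^2 - 175*z + 133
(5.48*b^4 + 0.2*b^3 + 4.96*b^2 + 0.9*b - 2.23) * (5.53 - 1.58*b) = -8.6584*b^5 + 29.9884*b^4 - 6.7308*b^3 + 26.0068*b^2 + 8.5004*b - 12.3319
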